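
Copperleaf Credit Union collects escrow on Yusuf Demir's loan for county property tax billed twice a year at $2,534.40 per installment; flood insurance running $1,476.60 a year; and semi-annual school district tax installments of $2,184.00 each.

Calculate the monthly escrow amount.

County property tax — $2,534.40 × 2 = $5,068.80 per year
Flood insurance — $1,476.60 per year
School district tax — $2,184.00 × 2 = $4,368.00 per year
Total per year = $10,913.40
Monthly = $10,913.40 / 12 = $909.45

$909.45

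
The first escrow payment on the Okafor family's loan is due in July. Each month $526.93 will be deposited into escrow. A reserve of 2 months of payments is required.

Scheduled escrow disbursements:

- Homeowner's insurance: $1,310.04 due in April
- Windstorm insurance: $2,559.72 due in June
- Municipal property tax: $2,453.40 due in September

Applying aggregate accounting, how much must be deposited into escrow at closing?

Cushion = 2 × $526.93 = $1,053.86
Trial balance (start $0, +$526.93 each month, − disbursements):
  Jul: +$526.93 → $526.93
  Aug: +$526.93 → $1,053.86
  Sep: +$526.93 − $2,453.40 → -$872.61
  Oct: +$526.93 → -$345.68
  Nov: +$526.93 → $181.25
  Dec: +$526.93 → $708.18
  Jan: +$526.93 → $1,235.11
  Feb: +$526.93 → $1,762.04
  Mar: +$526.93 → $2,288.97
  Apr: +$526.93 − $1,310.04 → $1,505.86
  May: +$526.93 → $2,032.79
  Jun: +$526.93 − $2,559.72 → $0.00
Lowest trial balance = -$872.61 (Sep)
Initial deposit = cushion − low point = $1,053.86 − (-$872.61) = $1,926.47

$1,926.47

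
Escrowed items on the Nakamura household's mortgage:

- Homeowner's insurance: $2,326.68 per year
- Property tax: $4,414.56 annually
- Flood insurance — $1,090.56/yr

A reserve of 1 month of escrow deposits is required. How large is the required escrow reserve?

Homeowner's insurance — $2,326.68 annually
Property tax — $4,414.56 annually
Flood insurance — $1,090.56 annually
Total annual escrow = $2,326.68 + $4,414.56 + $1,090.56 = $7,831.80
Monthly escrow = $7,831.80 ÷ 12 = $652.65
Reserve = 1 × $652.65 = $652.65

$652.65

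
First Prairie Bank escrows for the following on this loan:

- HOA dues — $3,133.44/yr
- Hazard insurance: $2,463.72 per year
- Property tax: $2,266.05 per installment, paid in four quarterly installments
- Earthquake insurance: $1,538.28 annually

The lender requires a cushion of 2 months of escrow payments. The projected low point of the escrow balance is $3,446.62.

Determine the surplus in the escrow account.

$746.68

HOA dues: $3,133.44 per year
Hazard insurance: $2,463.72 per year
Property tax: $2,266.05 × 4 = $9,064.20 per year
Earthquake insurance: $1,538.28 per year
Total annual escrow = $16,199.64
Base monthly escrow = $16,199.64 / 12 = $1,349.97
Required reserve = 2 × $1,349.97 = $2,699.94
Excess over cushion: $3,446.62 − $2,699.94 = $746.68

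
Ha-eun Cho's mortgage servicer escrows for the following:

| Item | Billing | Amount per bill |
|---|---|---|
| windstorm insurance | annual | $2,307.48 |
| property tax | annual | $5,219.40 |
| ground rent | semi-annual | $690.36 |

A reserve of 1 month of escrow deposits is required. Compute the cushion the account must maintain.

$742.30

Windstorm insurance = $2,307.48
Property tax = $5,219.40
Ground rent = $690.36 × 2 = $1,380.72
Annual escrow total = $2,307.48 + $5,219.40 + $1,380.72 = $8,907.60
Per month = $8,907.60 / 12 = $742.30
Reserve = 1 × $742.30 = $742.30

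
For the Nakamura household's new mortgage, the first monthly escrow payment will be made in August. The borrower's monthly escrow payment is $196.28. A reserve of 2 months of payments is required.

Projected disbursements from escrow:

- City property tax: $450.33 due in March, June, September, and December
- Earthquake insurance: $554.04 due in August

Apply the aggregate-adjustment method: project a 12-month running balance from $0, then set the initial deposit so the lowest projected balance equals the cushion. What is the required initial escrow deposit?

$1,004.37

Cushion = 2 × $196.28 = $392.56
Trial balance (start $0, +$196.28 each month, − disbursements):
  Aug: +$196.28 − $554.04 → -$357.76
  Sep: +$196.28 − $450.33 → -$611.81
  Oct: +$196.28 → -$415.53
  Nov: +$196.28 → -$219.25
  Dec: +$196.28 − $450.33 → -$473.30
  Jan: +$196.28 → -$277.02
  Feb: +$196.28 → -$80.74
  Mar: +$196.28 − $450.33 → -$334.79
  Apr: +$196.28 → -$138.51
  May: +$196.28 → $57.77
  Jun: +$196.28 − $450.33 → -$196.28
  Jul: +$196.28 → $0.00
Lowest trial balance = -$611.81 (Sep)
Initial deposit = cushion − low point = $392.56 − (-$611.81) = $1,004.37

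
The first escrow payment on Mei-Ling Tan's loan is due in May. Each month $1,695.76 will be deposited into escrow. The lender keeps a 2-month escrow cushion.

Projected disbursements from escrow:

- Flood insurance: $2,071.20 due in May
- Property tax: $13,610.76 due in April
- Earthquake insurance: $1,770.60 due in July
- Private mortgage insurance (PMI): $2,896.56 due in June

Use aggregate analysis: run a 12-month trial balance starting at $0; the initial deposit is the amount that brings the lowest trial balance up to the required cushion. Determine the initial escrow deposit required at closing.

Cushion = 2 × $1,695.76 = $3,391.52
Trial balance (start $0, +$1,695.76 each month, − disbursements):
  May: +$1,695.76 − $2,071.20 → -$375.44
  Jun: +$1,695.76 − $2,896.56 → -$1,576.24
  Jul: +$1,695.76 − $1,770.60 → -$1,651.08
  Aug: +$1,695.76 → $44.68
  Sep: +$1,695.76 → $1,740.44
  Oct: +$1,695.76 → $3,436.20
  Nov: +$1,695.76 → $5,131.96
  Dec: +$1,695.76 → $6,827.72
  Jan: +$1,695.76 → $8,523.48
  Feb: +$1,695.76 → $10,219.24
  Mar: +$1,695.76 → $11,915.00
  Apr: +$1,695.76 − $13,610.76 → $0.00
Lowest trial balance = -$1,651.08 (Jul)
Initial deposit = cushion − low point = $3,391.52 − (-$1,651.08) = $5,042.60

$5,042.60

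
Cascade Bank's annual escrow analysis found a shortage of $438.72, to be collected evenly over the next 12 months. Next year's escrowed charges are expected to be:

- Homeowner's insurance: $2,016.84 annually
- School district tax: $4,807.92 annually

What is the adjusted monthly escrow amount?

$605.29

Homeowner's insurance — $2,016.84
School district tax — $4,807.92
Combined annual = $2,016.84 + $4,807.92 = $6,824.76
Base monthly escrow = $6,824.76 ÷ 12 = $568.73
Shortage spread = $438.72 ÷ 12 = $36.56/mo
Adjusted monthly = $568.73 + $36.56 = $605.29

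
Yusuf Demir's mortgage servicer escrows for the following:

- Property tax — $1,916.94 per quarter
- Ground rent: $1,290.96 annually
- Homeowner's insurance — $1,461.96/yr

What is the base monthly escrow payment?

Property tax = $1,916.94 × 4 = $7,667.76
Ground rent = $1,290.96
Homeowner's insurance = $1,461.96
Total per year = $10,420.68
Per month = $10,420.68 ÷ 12 = $868.39

$868.39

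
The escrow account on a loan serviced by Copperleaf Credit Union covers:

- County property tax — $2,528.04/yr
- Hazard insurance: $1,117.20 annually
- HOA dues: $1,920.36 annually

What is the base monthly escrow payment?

County property tax = $2,528.04/yr
Hazard insurance = $1,117.20/yr
HOA dues = $1,920.36/yr
Annual escrow total = $5,565.60
Monthly escrow = $5,565.60 ÷ 12 = $463.80

$463.80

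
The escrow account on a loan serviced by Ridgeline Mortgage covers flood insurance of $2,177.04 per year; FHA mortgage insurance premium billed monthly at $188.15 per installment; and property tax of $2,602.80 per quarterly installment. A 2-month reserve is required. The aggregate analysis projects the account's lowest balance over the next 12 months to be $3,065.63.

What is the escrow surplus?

Flood insurance: $2,177.04/yr
FHA mortgage insurance premium: $188.15 × 12 = $2,257.80/yr
Property tax: $2,602.80 × 4 = $10,411.20/yr
Combined annual = $2,177.04 + $2,257.80 + $10,411.20 = $14,846.04
Per month = $14,846.04 / 12 = $1,237.17
Cushion = 2 × $1,237.17 = $2,474.34
Surplus = $3,065.63 − $2,474.34 = $591.29

$591.29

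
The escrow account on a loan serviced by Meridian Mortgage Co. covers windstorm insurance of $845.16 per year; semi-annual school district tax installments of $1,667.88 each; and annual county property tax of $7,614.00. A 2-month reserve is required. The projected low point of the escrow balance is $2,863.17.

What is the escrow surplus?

Windstorm insurance — $845.16 per year
School district tax — $1,667.88 × 2 = $3,335.76 per year
County property tax — $7,614.00 per year
Yearly total = $11,794.92
Monthly escrow = $11,794.92 / 12 = $982.91
Required cushion = 2 × $982.91 = $1,965.82
Excess over cushion: $2,863.17 − $1,965.82 = $897.35

$897.35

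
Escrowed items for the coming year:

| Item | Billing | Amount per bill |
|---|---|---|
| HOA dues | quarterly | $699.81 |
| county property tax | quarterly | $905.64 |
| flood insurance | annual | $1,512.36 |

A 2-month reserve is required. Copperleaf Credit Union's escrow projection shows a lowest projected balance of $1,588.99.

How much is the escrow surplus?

$266.63

HOA dues — $699.81 × 4 = $2,799.24/yr
County property tax — $905.64 × 4 = $3,622.56/yr
Flood insurance — $1,512.36/yr
Total annual escrow = $2,799.24 + $3,622.56 + $1,512.36 = $7,934.16
Monthly escrow = $7,934.16 / 12 = $661.18
Cushion = 2 × $661.18 = $1,322.36
Excess over cushion: $1,588.99 − $1,322.36 = $266.63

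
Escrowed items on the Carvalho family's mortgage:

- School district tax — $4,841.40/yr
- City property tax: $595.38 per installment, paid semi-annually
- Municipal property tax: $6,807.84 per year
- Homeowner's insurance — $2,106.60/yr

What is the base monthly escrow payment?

School district tax = $4,841.40 annually
City property tax = $595.38 × 2 = $1,190.76 annually
Municipal property tax = $6,807.84 annually
Homeowner's insurance = $2,106.60 annually
Annual escrow total = $14,946.60
Per month = $14,946.60 ÷ 12 = $1,245.55

$1,245.55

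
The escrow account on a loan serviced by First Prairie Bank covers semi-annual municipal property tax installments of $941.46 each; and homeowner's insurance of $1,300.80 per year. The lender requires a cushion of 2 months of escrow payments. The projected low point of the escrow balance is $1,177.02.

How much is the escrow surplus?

Municipal property tax: $941.46 × 2 = $1,882.92 per year
Homeowner's insurance: $1,300.80 per year
Total annual escrow = $1,882.92 + $1,300.80 = $3,183.72
Base monthly escrow = $3,183.72 / 12 = $265.31
Required cushion = 2 × $265.31 = $530.62
Excess over cushion: $1,177.02 − $530.62 = $646.40

$646.40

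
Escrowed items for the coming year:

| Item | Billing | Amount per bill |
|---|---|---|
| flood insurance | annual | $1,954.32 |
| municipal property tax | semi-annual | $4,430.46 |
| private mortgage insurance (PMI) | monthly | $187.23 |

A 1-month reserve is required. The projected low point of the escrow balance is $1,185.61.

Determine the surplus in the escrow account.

$97.11

Flood insurance: $1,954.32/yr
Municipal property tax: $4,430.46 × 2 = $8,860.92/yr
Private mortgage insurance (PMI): $187.23 × 12 = $2,246.76/yr
Yearly total = $1,954.32 + $8,860.92 + $2,246.76 = $13,062.00
Base monthly escrow = $13,062.00 ÷ 12 = $1,088.50
Required cushion = 1 × $1,088.50 = $1,088.50
Excess over cushion: $1,185.61 − $1,088.50 = $97.11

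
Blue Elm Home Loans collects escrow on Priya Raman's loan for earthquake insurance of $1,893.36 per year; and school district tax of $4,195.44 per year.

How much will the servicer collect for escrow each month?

Earthquake insurance — $1,893.36 per year
School district tax — $4,195.44 per year
Combined annual = $6,088.80
Monthly escrow = $6,088.80 ÷ 12 = $507.40

$507.40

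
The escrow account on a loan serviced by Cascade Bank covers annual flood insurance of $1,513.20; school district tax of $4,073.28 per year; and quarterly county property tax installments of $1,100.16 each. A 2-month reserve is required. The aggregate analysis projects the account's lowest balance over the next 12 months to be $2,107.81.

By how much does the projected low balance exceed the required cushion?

$443.29

Flood insurance: $1,513.20 per year
School district tax: $4,073.28 per year
County property tax: $1,100.16 × 4 = $4,400.64 per year
Total per year = $9,987.12
Per month = $9,987.12 / 12 = $832.26
Cushion = 2 × $832.26 = $1,664.52
Surplus = $2,107.81 − $1,664.52 = $443.29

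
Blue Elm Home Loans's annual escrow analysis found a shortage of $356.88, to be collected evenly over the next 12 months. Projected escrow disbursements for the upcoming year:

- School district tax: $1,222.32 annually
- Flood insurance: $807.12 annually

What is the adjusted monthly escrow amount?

$198.86

School district tax — $1,222.32
Flood insurance — $807.12
Combined annual = $1,222.32 + $807.12 = $2,029.44
Monthly escrow = $2,029.44 / 12 = $169.12
Shortage per month = $356.88 / 12 = $29.74
Adjusted monthly = $169.12 + $29.74 = $198.86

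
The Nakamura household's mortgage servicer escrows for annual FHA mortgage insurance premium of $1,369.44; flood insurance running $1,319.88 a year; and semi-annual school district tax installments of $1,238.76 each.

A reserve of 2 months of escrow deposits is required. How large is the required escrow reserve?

$861.14

FHA mortgage insurance premium = $1,369.44
Flood insurance = $1,319.88
School district tax = $1,238.76 × 2 = $2,477.52
Annual escrow total = $1,369.44 + $1,319.88 + $2,477.52 = $5,166.84
Per month = $5,166.84 / 12 = $430.57
Reserve = 2 × $430.57 = $861.14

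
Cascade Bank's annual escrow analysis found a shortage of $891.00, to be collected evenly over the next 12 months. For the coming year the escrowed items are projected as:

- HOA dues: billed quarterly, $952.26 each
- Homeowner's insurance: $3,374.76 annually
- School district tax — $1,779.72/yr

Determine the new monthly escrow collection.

HOA dues: $952.26 × 4 = $3,809.04 annually
Homeowner's insurance: $3,374.76 annually
School district tax: $1,779.72 annually
Total per year = $3,809.04 + $3,374.76 + $1,779.72 = $8,963.52
Per month = $8,963.52 / 12 = $746.96
Shortage per month = $891.00 / 12 = $74.25
New monthly escrow = $746.96 + $74.25 = $821.21

$821.21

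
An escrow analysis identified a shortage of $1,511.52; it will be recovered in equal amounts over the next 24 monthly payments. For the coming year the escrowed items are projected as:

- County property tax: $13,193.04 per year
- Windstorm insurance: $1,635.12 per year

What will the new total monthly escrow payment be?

County property tax: $13,193.04 annually
Windstorm insurance: $1,635.12 annually
Total annual escrow = $13,193.04 + $1,635.12 = $14,828.16
Monthly escrow = $14,828.16 ÷ 12 = $1,235.68
Monthly shortage recovery: $1,511.52 ÷ 24 = $62.98
Adjusted monthly = $1,235.68 + $62.98 = $1,298.66

$1,298.66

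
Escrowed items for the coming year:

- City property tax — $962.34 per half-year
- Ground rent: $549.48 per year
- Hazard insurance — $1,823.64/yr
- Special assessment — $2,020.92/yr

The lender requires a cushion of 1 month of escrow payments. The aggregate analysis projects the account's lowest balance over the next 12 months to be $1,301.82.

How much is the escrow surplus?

$775.26

City property tax: $962.34 × 2 = $1,924.68
Ground rent: $549.48
Hazard insurance: $1,823.64
Special assessment: $2,020.92
Annual escrow total = $1,924.68 + $549.48 + $1,823.64 + $2,020.92 = $6,318.72
Monthly escrow = $6,318.72 ÷ 12 = $526.56
Required reserve = 1 × $526.56 = $526.56
Excess over cushion: $1,301.82 − $526.56 = $775.26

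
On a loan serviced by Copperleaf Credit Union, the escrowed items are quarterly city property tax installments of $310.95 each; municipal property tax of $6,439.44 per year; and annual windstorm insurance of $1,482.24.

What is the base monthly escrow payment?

$763.79

City property tax = $310.95 × 4 = $1,243.80 annually
Municipal property tax = $6,439.44 annually
Windstorm insurance = $1,482.24 annually
Annual escrow total = $1,243.80 + $6,439.44 + $1,482.24 = $9,165.48
Monthly escrow = $9,165.48 ÷ 12 = $763.79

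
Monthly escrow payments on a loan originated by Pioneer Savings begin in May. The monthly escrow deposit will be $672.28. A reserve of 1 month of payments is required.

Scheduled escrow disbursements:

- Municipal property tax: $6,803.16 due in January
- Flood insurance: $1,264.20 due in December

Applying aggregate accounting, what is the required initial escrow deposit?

$2,689.12

Cushion = 1 × $672.28 = $672.28
Trial balance (start $0, +$672.28 each month, − disbursements):
  May: +$672.28 → $672.28
  Jun: +$672.28 → $1,344.56
  Jul: +$672.28 → $2,016.84
  Aug: +$672.28 → $2,689.12
  Sep: +$672.28 → $3,361.40
  Oct: +$672.28 → $4,033.68
  Nov: +$672.28 → $4,705.96
  Dec: +$672.28 − $1,264.20 → $4,114.04
  Jan: +$672.28 − $6,803.16 → -$2,016.84
  Feb: +$672.28 → -$1,344.56
  Mar: +$672.28 → -$672.28
  Apr: +$672.28 → $0.00
Lowest trial balance = -$2,016.84 (Jan)
Initial deposit = cushion − low point = $672.28 − (-$2,016.84) = $2,689.12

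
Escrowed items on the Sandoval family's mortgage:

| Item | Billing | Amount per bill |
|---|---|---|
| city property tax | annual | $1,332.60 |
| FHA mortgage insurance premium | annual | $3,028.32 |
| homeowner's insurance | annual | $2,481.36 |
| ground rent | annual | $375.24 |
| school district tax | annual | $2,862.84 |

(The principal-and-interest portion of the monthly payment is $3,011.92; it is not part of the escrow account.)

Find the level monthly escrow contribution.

$840.03

City property tax — $1,332.60 annually
FHA mortgage insurance premium — $3,028.32 annually
Homeowner's insurance — $2,481.36 annually
Ground rent — $375.24 annually
School district tax — $2,862.84 annually
Annual escrow total = $1,332.60 + $3,028.32 + $2,481.36 + $375.24 + $2,862.84 = $10,080.36
Base monthly escrow = $10,080.36 ÷ 12 = $840.03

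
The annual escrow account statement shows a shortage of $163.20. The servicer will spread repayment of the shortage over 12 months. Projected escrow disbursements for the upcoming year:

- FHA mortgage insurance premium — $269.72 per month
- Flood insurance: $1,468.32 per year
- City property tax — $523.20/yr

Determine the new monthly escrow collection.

FHA mortgage insurance premium: $269.72 × 12 = $3,236.64 per year
Flood insurance: $1,468.32 per year
City property tax: $523.20 per year
Yearly total = $5,228.16
Monthly escrow = $5,228.16 / 12 = $435.68
Shortage spread = $163.20 / 12 = $13.60/mo
Adjusted monthly = $435.68 + $13.60 = $449.28

$449.28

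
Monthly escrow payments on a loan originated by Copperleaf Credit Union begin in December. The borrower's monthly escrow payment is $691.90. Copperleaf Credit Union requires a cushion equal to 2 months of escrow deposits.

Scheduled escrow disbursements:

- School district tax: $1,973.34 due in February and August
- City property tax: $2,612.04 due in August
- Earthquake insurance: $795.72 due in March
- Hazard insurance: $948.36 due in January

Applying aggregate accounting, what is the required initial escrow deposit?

$3,459.50

Cushion = 2 × $691.90 = $1,383.80
Trial balance (start $0, +$691.90 each month, − disbursements):
  Dec: +$691.90 → $691.90
  Jan: +$691.90 − $948.36 → $435.44
  Feb: +$691.90 − $1,973.34 → -$846.00
  Mar: +$691.90 − $795.72 → -$949.82
  Apr: +$691.90 → -$257.92
  May: +$691.90 → $433.98
  Jun: +$691.90 → $1,125.88
  Jul: +$691.90 → $1,817.78
  Aug: +$691.90 − $4,585.38 → -$2,075.70
  Sep: +$691.90 → -$1,383.80
  Oct: +$691.90 → -$691.90
  Nov: +$691.90 → $0.00
Lowest trial balance = -$2,075.70 (Aug)
Initial deposit = cushion − low point = $1,383.80 − (-$2,075.70) = $3,459.50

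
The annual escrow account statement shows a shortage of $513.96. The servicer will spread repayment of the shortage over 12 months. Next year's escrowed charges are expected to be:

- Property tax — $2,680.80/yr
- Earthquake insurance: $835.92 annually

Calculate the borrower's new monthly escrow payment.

$335.89

Property tax: $2,680.80 annually
Earthquake insurance: $835.92 annually
Total per year = $3,516.72
Monthly escrow = $3,516.72 / 12 = $293.06
Shortage per month = $513.96 / 12 = $42.83
Adjusted monthly = $293.06 + $42.83 = $335.89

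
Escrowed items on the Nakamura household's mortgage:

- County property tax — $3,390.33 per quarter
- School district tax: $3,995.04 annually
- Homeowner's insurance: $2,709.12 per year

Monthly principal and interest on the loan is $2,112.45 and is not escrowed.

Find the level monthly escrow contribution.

County property tax = $3,390.33 × 4 = $13,561.32
School district tax = $3,995.04
Homeowner's insurance = $2,709.12
Total per year = $13,561.32 + $3,995.04 + $2,709.12 = $20,265.48
Monthly escrow = $20,265.48 ÷ 12 = $1,688.79

$1,688.79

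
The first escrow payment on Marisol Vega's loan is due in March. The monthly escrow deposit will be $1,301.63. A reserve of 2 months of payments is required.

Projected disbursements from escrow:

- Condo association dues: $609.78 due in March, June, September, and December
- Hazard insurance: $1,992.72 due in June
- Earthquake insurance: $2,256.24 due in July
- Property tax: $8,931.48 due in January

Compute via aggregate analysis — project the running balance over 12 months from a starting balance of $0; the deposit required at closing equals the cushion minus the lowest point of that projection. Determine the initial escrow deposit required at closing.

$3,904.89

Cushion = 2 × $1,301.63 = $2,603.26
Trial balance (start $0, +$1,301.63 each month, − disbursements):
  Mar: +$1,301.63 − $609.78 → $691.85
  Apr: +$1,301.63 → $1,993.48
  May: +$1,301.63 → $3,295.11
  Jun: +$1,301.63 − $2,602.50 → $1,994.24
  Jul: +$1,301.63 − $2,256.24 → $1,039.63
  Aug: +$1,301.63 → $2,341.26
  Sep: +$1,301.63 − $609.78 → $3,033.11
  Oct: +$1,301.63 → $4,334.74
  Nov: +$1,301.63 → $5,636.37
  Dec: +$1,301.63 − $609.78 → $6,328.22
  Jan: +$1,301.63 − $8,931.48 → -$1,301.63
  Feb: +$1,301.63 → $0.00
Lowest trial balance = -$1,301.63 (Jan)
Initial deposit = cushion − low point = $2,603.26 − (-$1,301.63) = $3,904.89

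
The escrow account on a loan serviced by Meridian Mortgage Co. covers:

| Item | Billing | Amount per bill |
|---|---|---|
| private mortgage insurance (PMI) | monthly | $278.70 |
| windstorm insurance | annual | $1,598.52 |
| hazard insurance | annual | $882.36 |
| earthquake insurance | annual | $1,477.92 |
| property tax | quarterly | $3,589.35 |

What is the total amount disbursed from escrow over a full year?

$21,660.60

Private mortgage insurance (PMI): $278.70 × 12 = $3,344.40
Windstorm insurance: $1,598.52
Hazard insurance: $882.36
Earthquake insurance: $1,477.92
Property tax: $3,589.35 × 4 = $14,357.40
Total annual escrow = $21,660.60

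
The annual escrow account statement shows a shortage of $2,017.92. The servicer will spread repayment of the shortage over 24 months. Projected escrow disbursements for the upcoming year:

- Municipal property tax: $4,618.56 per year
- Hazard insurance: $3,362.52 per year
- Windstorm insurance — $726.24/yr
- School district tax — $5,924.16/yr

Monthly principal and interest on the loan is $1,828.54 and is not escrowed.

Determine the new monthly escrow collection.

$1,303.37

Municipal property tax — $4,618.56
Hazard insurance — $3,362.52
Windstorm insurance — $726.24
School district tax — $5,924.16
Yearly total = $14,631.48
Base monthly escrow = $14,631.48 ÷ 12 = $1,219.29
Monthly shortage recovery: $2,017.92 / 24 = $84.08
Adjusted monthly = $1,219.29 + $84.08 = $1,303.37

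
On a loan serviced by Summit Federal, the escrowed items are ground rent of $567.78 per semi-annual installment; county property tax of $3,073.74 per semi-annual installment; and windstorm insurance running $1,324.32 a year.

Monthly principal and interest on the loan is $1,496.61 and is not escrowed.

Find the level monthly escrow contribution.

Ground rent: $567.78 × 2 = $1,135.56 per year
County property tax: $3,073.74 × 2 = $6,147.48 per year
Windstorm insurance: $1,324.32 per year
Total annual escrow = $1,135.56 + $6,147.48 + $1,324.32 = $8,607.36
Monthly escrow = $8,607.36 ÷ 12 = $717.28

$717.28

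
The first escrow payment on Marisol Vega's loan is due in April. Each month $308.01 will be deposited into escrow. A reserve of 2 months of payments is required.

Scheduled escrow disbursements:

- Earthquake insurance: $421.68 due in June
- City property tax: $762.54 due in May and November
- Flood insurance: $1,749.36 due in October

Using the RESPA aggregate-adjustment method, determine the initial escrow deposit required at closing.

Cushion = 2 × $308.01 = $616.02
Trial balance (start $0, +$308.01 each month, − disbursements):
  Apr: +$308.01 → $308.01
  May: +$308.01 − $762.54 → -$146.52
  Jun: +$308.01 − $421.68 → -$260.19
  Jul: +$308.01 → $47.82
  Aug: +$308.01 → $355.83
  Sep: +$308.01 → $663.84
  Oct: +$308.01 − $1,749.36 → -$777.51
  Nov: +$308.01 − $762.54 → -$1,232.04
  Dec: +$308.01 → -$924.03
  Jan: +$308.01 → -$616.02
  Feb: +$308.01 → -$308.01
  Mar: +$308.01 → $0.00
Lowest trial balance = -$1,232.04 (Nov)
Initial deposit = cushion − low point = $616.02 − (-$1,232.04) = $1,848.06

$1,848.06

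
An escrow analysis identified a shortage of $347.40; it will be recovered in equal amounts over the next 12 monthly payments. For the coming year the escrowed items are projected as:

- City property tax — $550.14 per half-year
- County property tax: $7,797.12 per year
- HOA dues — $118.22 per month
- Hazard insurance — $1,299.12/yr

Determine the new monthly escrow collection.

$996.88

City property tax — $550.14 × 2 = $1,100.28/yr
County property tax — $7,797.12/yr
HOA dues — $118.22 × 12 = $1,418.64/yr
Hazard insurance — $1,299.12/yr
Total per year = $1,100.28 + $7,797.12 + $1,418.64 + $1,299.12 = $11,615.16
Monthly escrow = $11,615.16 ÷ 12 = $967.93
Shortage spread = $347.40 ÷ 12 = $28.95/mo
New monthly escrow = $967.93 + $28.95 = $996.88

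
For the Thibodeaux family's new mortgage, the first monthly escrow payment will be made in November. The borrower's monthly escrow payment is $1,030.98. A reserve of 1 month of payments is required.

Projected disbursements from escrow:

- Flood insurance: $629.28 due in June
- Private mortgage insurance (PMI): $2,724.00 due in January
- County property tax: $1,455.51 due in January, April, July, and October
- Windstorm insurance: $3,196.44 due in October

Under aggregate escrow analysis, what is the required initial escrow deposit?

Cushion = 1 × $1,030.98 = $1,030.98
Trial balance (start $0, +$1,030.98 each month, − disbursements):
  Nov: +$1,030.98 → $1,030.98
  Dec: +$1,030.98 → $2,061.96
  Jan: +$1,030.98 − $4,179.51 → -$1,086.57
  Feb: +$1,030.98 → -$55.59
  Mar: +$1,030.98 → $975.39
  Apr: +$1,030.98 − $1,455.51 → $550.86
  May: +$1,030.98 → $1,581.84
  Jun: +$1,030.98 − $629.28 → $1,983.54
  Jul: +$1,030.98 − $1,455.51 → $1,559.01
  Aug: +$1,030.98 → $2,589.99
  Sep: +$1,030.98 → $3,620.97
  Oct: +$1,030.98 − $4,651.95 → $0.00
Lowest trial balance = -$1,086.57 (Jan)
Initial deposit = cushion − low point = $1,030.98 − (-$1,086.57) = $2,117.55

$2,117.55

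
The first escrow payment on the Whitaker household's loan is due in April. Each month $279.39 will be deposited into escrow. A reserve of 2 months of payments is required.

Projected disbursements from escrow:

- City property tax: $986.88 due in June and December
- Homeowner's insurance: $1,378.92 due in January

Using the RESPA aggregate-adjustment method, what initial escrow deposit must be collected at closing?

$1,117.56

Cushion = 2 × $279.39 = $558.78
Trial balance (start $0, +$279.39 each month, − disbursements):
  Apr: +$279.39 → $279.39
  May: +$279.39 → $558.78
  Jun: +$279.39 − $986.88 → -$148.71
  Jul: +$279.39 → $130.68
  Aug: +$279.39 → $410.07
  Sep: +$279.39 → $689.46
  Oct: +$279.39 → $968.85
  Nov: +$279.39 → $1,248.24
  Dec: +$279.39 − $986.88 → $540.75
  Jan: +$279.39 − $1,378.92 → -$558.78
  Feb: +$279.39 → -$279.39
  Mar: +$279.39 → $0.00
Lowest trial balance = -$558.78 (Jan)
Initial deposit = cushion − low point = $558.78 − (-$558.78) = $1,117.56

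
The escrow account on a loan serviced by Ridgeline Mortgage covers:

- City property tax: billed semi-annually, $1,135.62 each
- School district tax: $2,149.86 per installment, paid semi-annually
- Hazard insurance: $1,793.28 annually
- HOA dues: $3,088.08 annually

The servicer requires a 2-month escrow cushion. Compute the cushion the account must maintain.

$1,908.72

City property tax = $1,135.62 × 2 = $2,271.24/yr
School district tax = $2,149.86 × 2 = $4,299.72/yr
Hazard insurance = $1,793.28/yr
HOA dues = $3,088.08/yr
Combined annual = $2,271.24 + $4,299.72 + $1,793.28 + $3,088.08 = $11,452.32
Monthly = $11,452.32 ÷ 12 = $954.36
Cushion = 2 × $954.36 = $1,908.72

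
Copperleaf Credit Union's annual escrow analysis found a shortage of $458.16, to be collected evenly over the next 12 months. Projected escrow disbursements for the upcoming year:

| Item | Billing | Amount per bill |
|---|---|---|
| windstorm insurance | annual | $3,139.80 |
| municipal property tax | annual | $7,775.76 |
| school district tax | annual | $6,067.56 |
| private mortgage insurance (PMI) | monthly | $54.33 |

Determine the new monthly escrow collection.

$1,507.77

Windstorm insurance = $3,139.80
Municipal property tax = $7,775.76
School district tax = $6,067.56
Private mortgage insurance (PMI) = $54.33 × 12 = $651.96
Total per year = $3,139.80 + $7,775.76 + $6,067.56 + $651.96 = $17,635.08
Monthly escrow = $17,635.08 / 12 = $1,469.59
Shortage spread = $458.16 / 12 = $38.18/mo
Adjusted monthly = $1,469.59 + $38.18 = $1,507.77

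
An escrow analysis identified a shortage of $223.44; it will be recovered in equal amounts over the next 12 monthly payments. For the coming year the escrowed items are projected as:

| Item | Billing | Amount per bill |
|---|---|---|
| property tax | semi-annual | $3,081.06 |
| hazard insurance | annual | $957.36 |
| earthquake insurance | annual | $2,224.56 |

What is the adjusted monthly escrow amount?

Property tax = $3,081.06 × 2 = $6,162.12 per year
Hazard insurance = $957.36 per year
Earthquake insurance = $2,224.56 per year
Yearly total = $9,344.04
Base monthly escrow = $9,344.04 ÷ 12 = $778.67
Monthly shortage recovery: $223.44 ÷ 12 = $18.62
New monthly escrow = $778.67 + $18.62 = $797.29

$797.29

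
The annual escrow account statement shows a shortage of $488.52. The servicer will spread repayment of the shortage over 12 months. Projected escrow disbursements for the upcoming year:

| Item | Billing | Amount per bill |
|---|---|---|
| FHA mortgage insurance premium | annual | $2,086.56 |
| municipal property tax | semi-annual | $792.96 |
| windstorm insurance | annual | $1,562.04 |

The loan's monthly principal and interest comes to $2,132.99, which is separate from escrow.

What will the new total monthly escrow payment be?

FHA mortgage insurance premium = $2,086.56 annually
Municipal property tax = $792.96 × 2 = $1,585.92 annually
Windstorm insurance = $1,562.04 annually
Total per year = $5,234.52
Base monthly escrow = $5,234.52 / 12 = $436.21
Monthly shortage recovery: $488.52 ÷ 12 = $40.71
New monthly escrow = $436.21 + $40.71 = $476.92

$476.92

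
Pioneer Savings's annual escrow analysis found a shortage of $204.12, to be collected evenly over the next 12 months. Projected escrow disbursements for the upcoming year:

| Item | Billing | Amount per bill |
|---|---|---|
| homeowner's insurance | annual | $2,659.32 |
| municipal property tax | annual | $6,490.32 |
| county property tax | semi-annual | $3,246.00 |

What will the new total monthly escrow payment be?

Homeowner's insurance — $2,659.32 per year
Municipal property tax — $6,490.32 per year
County property tax — $3,246.00 × 2 = $6,492.00 per year
Combined annual = $15,641.64
Base monthly escrow = $15,641.64 / 12 = $1,303.47
Shortage spread = $204.12 / 12 = $17.01/mo
New monthly escrow = $1,303.47 + $17.01 = $1,320.48

$1,320.48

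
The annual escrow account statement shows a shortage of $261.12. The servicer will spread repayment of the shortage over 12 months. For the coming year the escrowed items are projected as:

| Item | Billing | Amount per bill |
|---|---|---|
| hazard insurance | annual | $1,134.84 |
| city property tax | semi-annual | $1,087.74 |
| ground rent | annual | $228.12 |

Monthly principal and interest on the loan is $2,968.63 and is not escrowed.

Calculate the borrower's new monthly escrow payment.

$316.63

Hazard insurance: $1,134.84 annually
City property tax: $1,087.74 × 2 = $2,175.48 annually
Ground rent: $228.12 annually
Total annual escrow = $1,134.84 + $2,175.48 + $228.12 = $3,538.44
Per month = $3,538.44 ÷ 12 = $294.87
Monthly shortage recovery: $261.12 ÷ 12 = $21.76
New monthly escrow = $294.87 + $21.76 = $316.63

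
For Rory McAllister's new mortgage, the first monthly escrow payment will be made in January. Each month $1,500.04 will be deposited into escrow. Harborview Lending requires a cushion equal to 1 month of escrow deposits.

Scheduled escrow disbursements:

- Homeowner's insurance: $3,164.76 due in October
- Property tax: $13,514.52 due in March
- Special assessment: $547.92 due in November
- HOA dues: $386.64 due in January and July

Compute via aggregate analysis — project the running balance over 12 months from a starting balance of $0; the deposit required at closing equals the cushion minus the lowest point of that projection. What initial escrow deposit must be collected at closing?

Cushion = 1 × $1,500.04 = $1,500.04
Trial balance (start $0, +$1,500.04 each month, − disbursements):
  Jan: +$1,500.04 − $386.64 → $1,113.40
  Feb: +$1,500.04 → $2,613.44
  Mar: +$1,500.04 − $13,514.52 → -$9,401.04
  Apr: +$1,500.04 → -$7,901.00
  May: +$1,500.04 → -$6,400.96
  Jun: +$1,500.04 → -$4,900.92
  Jul: +$1,500.04 − $386.64 → -$3,787.52
  Aug: +$1,500.04 → -$2,287.48
  Sep: +$1,500.04 → -$787.44
  Oct: +$1,500.04 − $3,164.76 → -$2,452.16
  Nov: +$1,500.04 − $547.92 → -$1,500.04
  Dec: +$1,500.04 → $0.00
Lowest trial balance = -$9,401.04 (Mar)
Initial deposit = cushion − low point = $1,500.04 − (-$9,401.04) = $10,901.08

$10,901.08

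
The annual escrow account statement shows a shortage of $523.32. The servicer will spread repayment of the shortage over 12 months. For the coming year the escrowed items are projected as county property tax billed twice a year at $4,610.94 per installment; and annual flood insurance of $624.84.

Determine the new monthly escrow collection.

$864.17

County property tax — $4,610.94 × 2 = $9,221.88 per year
Flood insurance — $624.84 per year
Total annual escrow = $9,221.88 + $624.84 = $9,846.72
Monthly = $9,846.72 ÷ 12 = $820.56
Monthly shortage recovery: $523.32 ÷ 12 = $43.61
New monthly escrow = $820.56 + $43.61 = $864.17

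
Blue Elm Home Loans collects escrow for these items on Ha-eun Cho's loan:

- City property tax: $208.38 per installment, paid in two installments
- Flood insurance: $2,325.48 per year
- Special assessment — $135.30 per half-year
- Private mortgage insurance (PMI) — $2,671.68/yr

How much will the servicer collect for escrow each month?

$473.71

City property tax = $208.38 × 2 = $416.76
Flood insurance = $2,325.48
Special assessment = $135.30 × 2 = $270.60
Private mortgage insurance (PMI) = $2,671.68
Yearly total = $416.76 + $2,325.48 + $270.60 + $2,671.68 = $5,684.52
Monthly = $5,684.52 / 12 = $473.71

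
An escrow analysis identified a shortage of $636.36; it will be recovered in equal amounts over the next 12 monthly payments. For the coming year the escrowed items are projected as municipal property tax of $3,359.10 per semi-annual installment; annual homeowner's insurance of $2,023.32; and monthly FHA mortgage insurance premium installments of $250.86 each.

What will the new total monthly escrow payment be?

$1,032.35

Municipal property tax — $3,359.10 × 2 = $6,718.20
Homeowner's insurance — $2,023.32
FHA mortgage insurance premium — $250.86 × 12 = $3,010.32
Total per year = $11,751.84
Monthly escrow = $11,751.84 ÷ 12 = $979.32
Shortage spread = $636.36 ÷ 12 = $53.03/mo
Adjusted monthly = $979.32 + $53.03 = $1,032.35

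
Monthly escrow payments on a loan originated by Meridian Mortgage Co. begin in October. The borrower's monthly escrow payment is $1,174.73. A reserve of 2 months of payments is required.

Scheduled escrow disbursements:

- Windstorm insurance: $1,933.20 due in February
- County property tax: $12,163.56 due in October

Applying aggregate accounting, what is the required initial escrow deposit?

Cushion = 2 × $1,174.73 = $2,349.46
Trial balance (start $0, +$1,174.73 each month, − disbursements):
  Oct: +$1,174.73 − $12,163.56 → -$10,988.83
  Nov: +$1,174.73 → -$9,814.10
  Dec: +$1,174.73 → -$8,639.37
  Jan: +$1,174.73 → -$7,464.64
  Feb: +$1,174.73 − $1,933.20 → -$8,223.11
  Mar: +$1,174.73 → -$7,048.38
  Apr: +$1,174.73 → -$5,873.65
  May: +$1,174.73 → -$4,698.92
  Jun: +$1,174.73 → -$3,524.19
  Jul: +$1,174.73 → -$2,349.46
  Aug: +$1,174.73 → -$1,174.73
  Sep: +$1,174.73 → $0.00
Lowest trial balance = -$10,988.83 (Oct)
Initial deposit = cushion − low point = $2,349.46 − (-$10,988.83) = $13,338.29

$13,338.29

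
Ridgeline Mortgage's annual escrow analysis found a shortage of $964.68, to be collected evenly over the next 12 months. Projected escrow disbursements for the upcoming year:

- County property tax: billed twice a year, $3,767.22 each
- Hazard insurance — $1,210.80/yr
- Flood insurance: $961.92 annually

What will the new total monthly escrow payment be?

County property tax: $3,767.22 × 2 = $7,534.44
Hazard insurance: $1,210.80
Flood insurance: $961.92
Combined annual = $7,534.44 + $1,210.80 + $961.92 = $9,707.16
Monthly = $9,707.16 ÷ 12 = $808.93
Shortage spread = $964.68 / 12 = $80.39/mo
New monthly escrow = $808.93 + $80.39 = $889.32

$889.32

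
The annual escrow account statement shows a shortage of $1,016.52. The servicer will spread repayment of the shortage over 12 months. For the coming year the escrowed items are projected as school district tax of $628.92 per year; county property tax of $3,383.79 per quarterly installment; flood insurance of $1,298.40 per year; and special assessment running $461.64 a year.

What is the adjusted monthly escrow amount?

School district tax = $628.92 per year
County property tax = $3,383.79 × 4 = $13,535.16 per year
Flood insurance = $1,298.40 per year
Special assessment = $461.64 per year
Yearly total = $628.92 + $13,535.16 + $1,298.40 + $461.64 = $15,924.12
Per month = $15,924.12 ÷ 12 = $1,327.01
Shortage spread = $1,016.52 / 12 = $84.71/mo
New monthly escrow = $1,327.01 + $84.71 = $1,411.72

$1,411.72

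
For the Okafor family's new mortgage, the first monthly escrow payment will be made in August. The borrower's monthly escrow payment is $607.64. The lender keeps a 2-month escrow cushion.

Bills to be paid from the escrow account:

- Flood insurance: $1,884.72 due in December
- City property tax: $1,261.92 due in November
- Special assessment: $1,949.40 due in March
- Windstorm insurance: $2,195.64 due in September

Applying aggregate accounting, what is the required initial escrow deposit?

$3,645.84

Cushion = 2 × $607.64 = $1,215.28
Trial balance (start $0, +$607.64 each month, − disbursements):
  Aug: +$607.64 → $607.64
  Sep: +$607.64 − $2,195.64 → -$980.36
  Oct: +$607.64 → -$372.72
  Nov: +$607.64 − $1,261.92 → -$1,027.00
  Dec: +$607.64 − $1,884.72 → -$2,304.08
  Jan: +$607.64 → -$1,696.44
  Feb: +$607.64 → -$1,088.80
  Mar: +$607.64 − $1,949.40 → -$2,430.56
  Apr: +$607.64 → -$1,822.92
  May: +$607.64 → -$1,215.28
  Jun: +$607.64 → -$607.64
  Jul: +$607.64 → $0.00
Lowest trial balance = -$2,430.56 (Mar)
Initial deposit = cushion − low point = $1,215.28 − (-$2,430.56) = $3,645.84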